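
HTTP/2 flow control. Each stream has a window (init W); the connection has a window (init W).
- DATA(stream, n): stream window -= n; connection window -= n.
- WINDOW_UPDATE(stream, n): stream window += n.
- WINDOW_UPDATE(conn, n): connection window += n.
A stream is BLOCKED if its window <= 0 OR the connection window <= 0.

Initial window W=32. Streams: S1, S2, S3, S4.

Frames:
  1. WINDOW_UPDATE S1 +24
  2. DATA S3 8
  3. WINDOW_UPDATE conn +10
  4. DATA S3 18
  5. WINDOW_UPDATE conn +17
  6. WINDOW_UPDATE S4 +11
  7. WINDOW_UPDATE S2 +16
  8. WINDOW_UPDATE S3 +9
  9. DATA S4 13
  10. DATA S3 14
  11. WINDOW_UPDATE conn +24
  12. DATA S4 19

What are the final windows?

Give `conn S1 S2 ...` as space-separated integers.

Op 1: conn=32 S1=56 S2=32 S3=32 S4=32 blocked=[]
Op 2: conn=24 S1=56 S2=32 S3=24 S4=32 blocked=[]
Op 3: conn=34 S1=56 S2=32 S3=24 S4=32 blocked=[]
Op 4: conn=16 S1=56 S2=32 S3=6 S4=32 blocked=[]
Op 5: conn=33 S1=56 S2=32 S3=6 S4=32 blocked=[]
Op 6: conn=33 S1=56 S2=32 S3=6 S4=43 blocked=[]
Op 7: conn=33 S1=56 S2=48 S3=6 S4=43 blocked=[]
Op 8: conn=33 S1=56 S2=48 S3=15 S4=43 blocked=[]
Op 9: conn=20 S1=56 S2=48 S3=15 S4=30 blocked=[]
Op 10: conn=6 S1=56 S2=48 S3=1 S4=30 blocked=[]
Op 11: conn=30 S1=56 S2=48 S3=1 S4=30 blocked=[]
Op 12: conn=11 S1=56 S2=48 S3=1 S4=11 blocked=[]

Answer: 11 56 48 1 11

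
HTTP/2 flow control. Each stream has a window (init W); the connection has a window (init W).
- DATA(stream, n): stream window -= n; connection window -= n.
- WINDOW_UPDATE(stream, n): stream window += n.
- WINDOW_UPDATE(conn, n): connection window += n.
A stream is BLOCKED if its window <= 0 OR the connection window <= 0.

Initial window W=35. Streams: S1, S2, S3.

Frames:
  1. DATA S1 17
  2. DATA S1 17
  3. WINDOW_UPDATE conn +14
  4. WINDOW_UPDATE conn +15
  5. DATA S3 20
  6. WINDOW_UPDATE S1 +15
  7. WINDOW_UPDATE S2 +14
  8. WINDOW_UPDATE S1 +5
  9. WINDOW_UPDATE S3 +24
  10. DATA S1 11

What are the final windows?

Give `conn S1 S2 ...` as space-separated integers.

Op 1: conn=18 S1=18 S2=35 S3=35 blocked=[]
Op 2: conn=1 S1=1 S2=35 S3=35 blocked=[]
Op 3: conn=15 S1=1 S2=35 S3=35 blocked=[]
Op 4: conn=30 S1=1 S2=35 S3=35 blocked=[]
Op 5: conn=10 S1=1 S2=35 S3=15 blocked=[]
Op 6: conn=10 S1=16 S2=35 S3=15 blocked=[]
Op 7: conn=10 S1=16 S2=49 S3=15 blocked=[]
Op 8: conn=10 S1=21 S2=49 S3=15 blocked=[]
Op 9: conn=10 S1=21 S2=49 S3=39 blocked=[]
Op 10: conn=-1 S1=10 S2=49 S3=39 blocked=[1, 2, 3]

Answer: -1 10 49 39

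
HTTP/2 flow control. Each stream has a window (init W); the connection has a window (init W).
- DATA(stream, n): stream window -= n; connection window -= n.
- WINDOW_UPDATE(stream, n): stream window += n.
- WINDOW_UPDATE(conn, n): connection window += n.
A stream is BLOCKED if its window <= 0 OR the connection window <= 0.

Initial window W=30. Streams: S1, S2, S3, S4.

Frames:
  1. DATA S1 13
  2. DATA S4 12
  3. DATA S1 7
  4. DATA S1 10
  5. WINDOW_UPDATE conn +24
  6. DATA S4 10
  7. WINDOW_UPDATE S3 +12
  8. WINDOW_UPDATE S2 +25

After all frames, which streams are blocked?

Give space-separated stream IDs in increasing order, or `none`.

Op 1: conn=17 S1=17 S2=30 S3=30 S4=30 blocked=[]
Op 2: conn=5 S1=17 S2=30 S3=30 S4=18 blocked=[]
Op 3: conn=-2 S1=10 S2=30 S3=30 S4=18 blocked=[1, 2, 3, 4]
Op 4: conn=-12 S1=0 S2=30 S3=30 S4=18 blocked=[1, 2, 3, 4]
Op 5: conn=12 S1=0 S2=30 S3=30 S4=18 blocked=[1]
Op 6: conn=2 S1=0 S2=30 S3=30 S4=8 blocked=[1]
Op 7: conn=2 S1=0 S2=30 S3=42 S4=8 blocked=[1]
Op 8: conn=2 S1=0 S2=55 S3=42 S4=8 blocked=[1]

Answer: S1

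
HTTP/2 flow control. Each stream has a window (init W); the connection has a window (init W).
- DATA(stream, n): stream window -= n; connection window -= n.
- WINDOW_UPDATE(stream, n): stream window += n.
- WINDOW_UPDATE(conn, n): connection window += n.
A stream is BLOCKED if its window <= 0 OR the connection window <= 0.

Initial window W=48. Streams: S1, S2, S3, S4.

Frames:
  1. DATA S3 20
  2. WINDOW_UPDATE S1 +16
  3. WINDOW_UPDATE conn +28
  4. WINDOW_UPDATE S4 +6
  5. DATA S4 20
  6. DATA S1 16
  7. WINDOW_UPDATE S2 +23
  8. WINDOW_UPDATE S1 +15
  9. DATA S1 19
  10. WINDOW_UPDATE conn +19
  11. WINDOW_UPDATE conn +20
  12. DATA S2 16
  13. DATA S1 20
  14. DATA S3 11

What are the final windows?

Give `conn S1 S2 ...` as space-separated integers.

Answer: -7 24 55 17 34

Derivation:
Op 1: conn=28 S1=48 S2=48 S3=28 S4=48 blocked=[]
Op 2: conn=28 S1=64 S2=48 S3=28 S4=48 blocked=[]
Op 3: conn=56 S1=64 S2=48 S3=28 S4=48 blocked=[]
Op 4: conn=56 S1=64 S2=48 S3=28 S4=54 blocked=[]
Op 5: conn=36 S1=64 S2=48 S3=28 S4=34 blocked=[]
Op 6: conn=20 S1=48 S2=48 S3=28 S4=34 blocked=[]
Op 7: conn=20 S1=48 S2=71 S3=28 S4=34 blocked=[]
Op 8: conn=20 S1=63 S2=71 S3=28 S4=34 blocked=[]
Op 9: conn=1 S1=44 S2=71 S3=28 S4=34 blocked=[]
Op 10: conn=20 S1=44 S2=71 S3=28 S4=34 blocked=[]
Op 11: conn=40 S1=44 S2=71 S3=28 S4=34 blocked=[]
Op 12: conn=24 S1=44 S2=55 S3=28 S4=34 blocked=[]
Op 13: conn=4 S1=24 S2=55 S3=28 S4=34 blocked=[]
Op 14: conn=-7 S1=24 S2=55 S3=17 S4=34 blocked=[1, 2, 3, 4]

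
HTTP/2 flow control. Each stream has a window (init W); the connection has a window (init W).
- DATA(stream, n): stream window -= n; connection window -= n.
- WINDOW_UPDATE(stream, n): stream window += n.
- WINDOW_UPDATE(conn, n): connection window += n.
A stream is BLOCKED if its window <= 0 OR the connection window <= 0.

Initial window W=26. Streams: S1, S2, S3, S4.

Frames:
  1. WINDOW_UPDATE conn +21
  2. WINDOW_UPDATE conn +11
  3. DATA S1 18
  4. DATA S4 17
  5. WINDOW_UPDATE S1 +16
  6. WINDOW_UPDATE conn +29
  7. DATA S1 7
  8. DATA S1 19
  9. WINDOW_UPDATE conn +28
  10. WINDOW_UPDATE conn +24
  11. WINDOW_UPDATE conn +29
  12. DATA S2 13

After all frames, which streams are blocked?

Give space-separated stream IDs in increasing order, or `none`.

Answer: S1

Derivation:
Op 1: conn=47 S1=26 S2=26 S3=26 S4=26 blocked=[]
Op 2: conn=58 S1=26 S2=26 S3=26 S4=26 blocked=[]
Op 3: conn=40 S1=8 S2=26 S3=26 S4=26 blocked=[]
Op 4: conn=23 S1=8 S2=26 S3=26 S4=9 blocked=[]
Op 5: conn=23 S1=24 S2=26 S3=26 S4=9 blocked=[]
Op 6: conn=52 S1=24 S2=26 S3=26 S4=9 blocked=[]
Op 7: conn=45 S1=17 S2=26 S3=26 S4=9 blocked=[]
Op 8: conn=26 S1=-2 S2=26 S3=26 S4=9 blocked=[1]
Op 9: conn=54 S1=-2 S2=26 S3=26 S4=9 blocked=[1]
Op 10: conn=78 S1=-2 S2=26 S3=26 S4=9 blocked=[1]
Op 11: conn=107 S1=-2 S2=26 S3=26 S4=9 blocked=[1]
Op 12: conn=94 S1=-2 S2=13 S3=26 S4=9 blocked=[1]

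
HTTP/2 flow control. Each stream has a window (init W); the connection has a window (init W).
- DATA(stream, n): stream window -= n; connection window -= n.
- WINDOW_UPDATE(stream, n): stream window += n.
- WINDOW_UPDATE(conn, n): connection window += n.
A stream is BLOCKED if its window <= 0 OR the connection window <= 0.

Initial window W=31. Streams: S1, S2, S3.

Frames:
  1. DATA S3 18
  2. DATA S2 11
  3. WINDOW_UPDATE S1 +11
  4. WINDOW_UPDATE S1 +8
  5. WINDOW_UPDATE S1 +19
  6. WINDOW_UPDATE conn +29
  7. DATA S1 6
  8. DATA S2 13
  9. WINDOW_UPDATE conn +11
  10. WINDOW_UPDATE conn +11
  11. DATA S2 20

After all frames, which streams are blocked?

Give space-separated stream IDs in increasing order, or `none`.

Op 1: conn=13 S1=31 S2=31 S3=13 blocked=[]
Op 2: conn=2 S1=31 S2=20 S3=13 blocked=[]
Op 3: conn=2 S1=42 S2=20 S3=13 blocked=[]
Op 4: conn=2 S1=50 S2=20 S3=13 blocked=[]
Op 5: conn=2 S1=69 S2=20 S3=13 blocked=[]
Op 6: conn=31 S1=69 S2=20 S3=13 blocked=[]
Op 7: conn=25 S1=63 S2=20 S3=13 blocked=[]
Op 8: conn=12 S1=63 S2=7 S3=13 blocked=[]
Op 9: conn=23 S1=63 S2=7 S3=13 blocked=[]
Op 10: conn=34 S1=63 S2=7 S3=13 blocked=[]
Op 11: conn=14 S1=63 S2=-13 S3=13 blocked=[2]

Answer: S2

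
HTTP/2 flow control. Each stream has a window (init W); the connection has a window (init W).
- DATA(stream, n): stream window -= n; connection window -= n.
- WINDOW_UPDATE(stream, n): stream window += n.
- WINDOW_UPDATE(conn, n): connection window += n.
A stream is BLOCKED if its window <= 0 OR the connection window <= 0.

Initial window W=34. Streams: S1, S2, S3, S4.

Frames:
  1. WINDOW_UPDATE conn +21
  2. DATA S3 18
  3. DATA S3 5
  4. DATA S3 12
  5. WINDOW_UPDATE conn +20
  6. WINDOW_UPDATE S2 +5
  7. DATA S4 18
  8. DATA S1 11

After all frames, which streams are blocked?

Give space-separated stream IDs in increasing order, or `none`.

Answer: S3

Derivation:
Op 1: conn=55 S1=34 S2=34 S3=34 S4=34 blocked=[]
Op 2: conn=37 S1=34 S2=34 S3=16 S4=34 blocked=[]
Op 3: conn=32 S1=34 S2=34 S3=11 S4=34 blocked=[]
Op 4: conn=20 S1=34 S2=34 S3=-1 S4=34 blocked=[3]
Op 5: conn=40 S1=34 S2=34 S3=-1 S4=34 blocked=[3]
Op 6: conn=40 S1=34 S2=39 S3=-1 S4=34 blocked=[3]
Op 7: conn=22 S1=34 S2=39 S3=-1 S4=16 blocked=[3]
Op 8: conn=11 S1=23 S2=39 S3=-1 S4=16 blocked=[3]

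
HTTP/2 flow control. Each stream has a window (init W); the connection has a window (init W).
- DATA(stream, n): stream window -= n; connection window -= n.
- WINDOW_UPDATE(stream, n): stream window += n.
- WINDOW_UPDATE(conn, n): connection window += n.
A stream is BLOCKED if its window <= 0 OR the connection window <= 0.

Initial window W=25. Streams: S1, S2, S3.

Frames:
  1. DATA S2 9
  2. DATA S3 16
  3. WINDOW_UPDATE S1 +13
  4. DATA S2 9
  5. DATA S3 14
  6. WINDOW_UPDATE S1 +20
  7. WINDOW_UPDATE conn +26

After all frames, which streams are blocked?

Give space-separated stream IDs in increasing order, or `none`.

Answer: S3

Derivation:
Op 1: conn=16 S1=25 S2=16 S3=25 blocked=[]
Op 2: conn=0 S1=25 S2=16 S3=9 blocked=[1, 2, 3]
Op 3: conn=0 S1=38 S2=16 S3=9 blocked=[1, 2, 3]
Op 4: conn=-9 S1=38 S2=7 S3=9 blocked=[1, 2, 3]
Op 5: conn=-23 S1=38 S2=7 S3=-5 blocked=[1, 2, 3]
Op 6: conn=-23 S1=58 S2=7 S3=-5 blocked=[1, 2, 3]
Op 7: conn=3 S1=58 S2=7 S3=-5 blocked=[3]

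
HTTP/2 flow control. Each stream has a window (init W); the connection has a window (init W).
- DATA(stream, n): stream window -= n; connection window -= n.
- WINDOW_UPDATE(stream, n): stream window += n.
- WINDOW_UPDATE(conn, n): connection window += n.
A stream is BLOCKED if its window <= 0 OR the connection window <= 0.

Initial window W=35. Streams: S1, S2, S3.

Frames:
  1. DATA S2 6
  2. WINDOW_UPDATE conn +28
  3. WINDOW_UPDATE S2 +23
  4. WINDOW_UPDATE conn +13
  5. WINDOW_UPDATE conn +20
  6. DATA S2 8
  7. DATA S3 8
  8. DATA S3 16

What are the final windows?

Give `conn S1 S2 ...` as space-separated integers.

Op 1: conn=29 S1=35 S2=29 S3=35 blocked=[]
Op 2: conn=57 S1=35 S2=29 S3=35 blocked=[]
Op 3: conn=57 S1=35 S2=52 S3=35 blocked=[]
Op 4: conn=70 S1=35 S2=52 S3=35 blocked=[]
Op 5: conn=90 S1=35 S2=52 S3=35 blocked=[]
Op 6: conn=82 S1=35 S2=44 S3=35 blocked=[]
Op 7: conn=74 S1=35 S2=44 S3=27 blocked=[]
Op 8: conn=58 S1=35 S2=44 S3=11 blocked=[]

Answer: 58 35 44 11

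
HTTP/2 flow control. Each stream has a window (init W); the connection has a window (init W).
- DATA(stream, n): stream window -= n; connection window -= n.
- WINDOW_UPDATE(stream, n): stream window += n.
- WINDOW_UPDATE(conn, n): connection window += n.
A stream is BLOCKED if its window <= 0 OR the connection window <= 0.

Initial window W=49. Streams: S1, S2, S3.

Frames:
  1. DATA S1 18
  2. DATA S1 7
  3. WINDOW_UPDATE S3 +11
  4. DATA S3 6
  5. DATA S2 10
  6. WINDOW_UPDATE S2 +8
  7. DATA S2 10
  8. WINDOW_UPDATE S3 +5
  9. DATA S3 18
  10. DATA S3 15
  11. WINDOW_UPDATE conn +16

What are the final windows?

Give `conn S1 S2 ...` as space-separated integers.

Op 1: conn=31 S1=31 S2=49 S3=49 blocked=[]
Op 2: conn=24 S1=24 S2=49 S3=49 blocked=[]
Op 3: conn=24 S1=24 S2=49 S3=60 blocked=[]
Op 4: conn=18 S1=24 S2=49 S3=54 blocked=[]
Op 5: conn=8 S1=24 S2=39 S3=54 blocked=[]
Op 6: conn=8 S1=24 S2=47 S3=54 blocked=[]
Op 7: conn=-2 S1=24 S2=37 S3=54 blocked=[1, 2, 3]
Op 8: conn=-2 S1=24 S2=37 S3=59 blocked=[1, 2, 3]
Op 9: conn=-20 S1=24 S2=37 S3=41 blocked=[1, 2, 3]
Op 10: conn=-35 S1=24 S2=37 S3=26 blocked=[1, 2, 3]
Op 11: conn=-19 S1=24 S2=37 S3=26 blocked=[1, 2, 3]

Answer: -19 24 37 26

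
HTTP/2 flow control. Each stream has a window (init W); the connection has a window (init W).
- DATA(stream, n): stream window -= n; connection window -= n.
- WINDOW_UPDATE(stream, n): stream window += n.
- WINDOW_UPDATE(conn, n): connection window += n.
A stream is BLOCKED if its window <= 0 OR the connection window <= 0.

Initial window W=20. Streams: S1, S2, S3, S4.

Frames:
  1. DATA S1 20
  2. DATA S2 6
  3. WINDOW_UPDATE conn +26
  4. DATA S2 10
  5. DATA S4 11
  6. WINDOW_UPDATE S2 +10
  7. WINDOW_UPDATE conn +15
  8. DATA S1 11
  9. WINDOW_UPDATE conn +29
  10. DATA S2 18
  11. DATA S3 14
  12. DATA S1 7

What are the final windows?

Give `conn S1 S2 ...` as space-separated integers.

Op 1: conn=0 S1=0 S2=20 S3=20 S4=20 blocked=[1, 2, 3, 4]
Op 2: conn=-6 S1=0 S2=14 S3=20 S4=20 blocked=[1, 2, 3, 4]
Op 3: conn=20 S1=0 S2=14 S3=20 S4=20 blocked=[1]
Op 4: conn=10 S1=0 S2=4 S3=20 S4=20 blocked=[1]
Op 5: conn=-1 S1=0 S2=4 S3=20 S4=9 blocked=[1, 2, 3, 4]
Op 6: conn=-1 S1=0 S2=14 S3=20 S4=9 blocked=[1, 2, 3, 4]
Op 7: conn=14 S1=0 S2=14 S3=20 S4=9 blocked=[1]
Op 8: conn=3 S1=-11 S2=14 S3=20 S4=9 blocked=[1]
Op 9: conn=32 S1=-11 S2=14 S3=20 S4=9 blocked=[1]
Op 10: conn=14 S1=-11 S2=-4 S3=20 S4=9 blocked=[1, 2]
Op 11: conn=0 S1=-11 S2=-4 S3=6 S4=9 blocked=[1, 2, 3, 4]
Op 12: conn=-7 S1=-18 S2=-4 S3=6 S4=9 blocked=[1, 2, 3, 4]

Answer: -7 -18 -4 6 9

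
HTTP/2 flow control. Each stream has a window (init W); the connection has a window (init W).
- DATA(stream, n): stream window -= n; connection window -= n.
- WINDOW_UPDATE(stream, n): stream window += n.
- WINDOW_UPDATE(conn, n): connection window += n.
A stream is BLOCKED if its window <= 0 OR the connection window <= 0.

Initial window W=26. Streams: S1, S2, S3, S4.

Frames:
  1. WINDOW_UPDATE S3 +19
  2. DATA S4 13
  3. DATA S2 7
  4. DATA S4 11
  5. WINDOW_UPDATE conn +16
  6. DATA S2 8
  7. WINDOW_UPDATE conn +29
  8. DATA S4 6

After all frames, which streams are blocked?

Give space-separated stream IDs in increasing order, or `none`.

Op 1: conn=26 S1=26 S2=26 S3=45 S4=26 blocked=[]
Op 2: conn=13 S1=26 S2=26 S3=45 S4=13 blocked=[]
Op 3: conn=6 S1=26 S2=19 S3=45 S4=13 blocked=[]
Op 4: conn=-5 S1=26 S2=19 S3=45 S4=2 blocked=[1, 2, 3, 4]
Op 5: conn=11 S1=26 S2=19 S3=45 S4=2 blocked=[]
Op 6: conn=3 S1=26 S2=11 S3=45 S4=2 blocked=[]
Op 7: conn=32 S1=26 S2=11 S3=45 S4=2 blocked=[]
Op 8: conn=26 S1=26 S2=11 S3=45 S4=-4 blocked=[4]

Answer: S4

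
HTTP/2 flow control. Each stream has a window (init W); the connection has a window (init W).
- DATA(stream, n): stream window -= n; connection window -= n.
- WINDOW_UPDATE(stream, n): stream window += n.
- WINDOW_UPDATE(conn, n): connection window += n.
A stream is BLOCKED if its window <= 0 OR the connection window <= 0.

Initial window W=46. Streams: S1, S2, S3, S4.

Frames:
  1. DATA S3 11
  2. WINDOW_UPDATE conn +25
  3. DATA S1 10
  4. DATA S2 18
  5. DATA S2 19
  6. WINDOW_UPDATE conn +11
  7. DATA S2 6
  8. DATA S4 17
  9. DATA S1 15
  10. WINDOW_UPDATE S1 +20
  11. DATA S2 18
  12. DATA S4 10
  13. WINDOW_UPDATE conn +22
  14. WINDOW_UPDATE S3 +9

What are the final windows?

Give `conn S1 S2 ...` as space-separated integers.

Answer: -20 41 -15 44 19

Derivation:
Op 1: conn=35 S1=46 S2=46 S3=35 S4=46 blocked=[]
Op 2: conn=60 S1=46 S2=46 S3=35 S4=46 blocked=[]
Op 3: conn=50 S1=36 S2=46 S3=35 S4=46 blocked=[]
Op 4: conn=32 S1=36 S2=28 S3=35 S4=46 blocked=[]
Op 5: conn=13 S1=36 S2=9 S3=35 S4=46 blocked=[]
Op 6: conn=24 S1=36 S2=9 S3=35 S4=46 blocked=[]
Op 7: conn=18 S1=36 S2=3 S3=35 S4=46 blocked=[]
Op 8: conn=1 S1=36 S2=3 S3=35 S4=29 blocked=[]
Op 9: conn=-14 S1=21 S2=3 S3=35 S4=29 blocked=[1, 2, 3, 4]
Op 10: conn=-14 S1=41 S2=3 S3=35 S4=29 blocked=[1, 2, 3, 4]
Op 11: conn=-32 S1=41 S2=-15 S3=35 S4=29 blocked=[1, 2, 3, 4]
Op 12: conn=-42 S1=41 S2=-15 S3=35 S4=19 blocked=[1, 2, 3, 4]
Op 13: conn=-20 S1=41 S2=-15 S3=35 S4=19 blocked=[1, 2, 3, 4]
Op 14: conn=-20 S1=41 S2=-15 S3=44 S4=19 blocked=[1, 2, 3, 4]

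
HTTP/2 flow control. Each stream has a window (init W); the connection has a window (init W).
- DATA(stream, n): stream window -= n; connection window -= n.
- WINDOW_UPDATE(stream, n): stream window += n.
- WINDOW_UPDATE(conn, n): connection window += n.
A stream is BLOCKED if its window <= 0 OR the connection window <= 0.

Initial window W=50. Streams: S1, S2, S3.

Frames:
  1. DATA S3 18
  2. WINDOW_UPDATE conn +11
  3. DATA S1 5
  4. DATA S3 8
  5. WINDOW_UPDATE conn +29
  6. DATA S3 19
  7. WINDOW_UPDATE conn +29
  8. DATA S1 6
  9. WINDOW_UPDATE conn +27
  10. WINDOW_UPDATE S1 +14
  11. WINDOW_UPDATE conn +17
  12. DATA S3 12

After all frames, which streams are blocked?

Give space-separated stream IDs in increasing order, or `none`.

Answer: S3

Derivation:
Op 1: conn=32 S1=50 S2=50 S3=32 blocked=[]
Op 2: conn=43 S1=50 S2=50 S3=32 blocked=[]
Op 3: conn=38 S1=45 S2=50 S3=32 blocked=[]
Op 4: conn=30 S1=45 S2=50 S3=24 blocked=[]
Op 5: conn=59 S1=45 S2=50 S3=24 blocked=[]
Op 6: conn=40 S1=45 S2=50 S3=5 blocked=[]
Op 7: conn=69 S1=45 S2=50 S3=5 blocked=[]
Op 8: conn=63 S1=39 S2=50 S3=5 blocked=[]
Op 9: conn=90 S1=39 S2=50 S3=5 blocked=[]
Op 10: conn=90 S1=53 S2=50 S3=5 blocked=[]
Op 11: conn=107 S1=53 S2=50 S3=5 blocked=[]
Op 12: conn=95 S1=53 S2=50 S3=-7 blocked=[3]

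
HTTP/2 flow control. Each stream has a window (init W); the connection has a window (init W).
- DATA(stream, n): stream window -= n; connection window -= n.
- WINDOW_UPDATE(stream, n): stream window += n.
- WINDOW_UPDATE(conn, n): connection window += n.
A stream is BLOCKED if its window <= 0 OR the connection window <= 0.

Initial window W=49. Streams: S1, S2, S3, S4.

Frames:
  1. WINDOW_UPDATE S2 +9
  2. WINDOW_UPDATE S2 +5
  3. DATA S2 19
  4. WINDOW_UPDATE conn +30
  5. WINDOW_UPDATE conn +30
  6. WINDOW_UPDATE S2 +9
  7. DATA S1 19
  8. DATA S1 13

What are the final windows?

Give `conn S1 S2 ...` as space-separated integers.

Op 1: conn=49 S1=49 S2=58 S3=49 S4=49 blocked=[]
Op 2: conn=49 S1=49 S2=63 S3=49 S4=49 blocked=[]
Op 3: conn=30 S1=49 S2=44 S3=49 S4=49 blocked=[]
Op 4: conn=60 S1=49 S2=44 S3=49 S4=49 blocked=[]
Op 5: conn=90 S1=49 S2=44 S3=49 S4=49 blocked=[]
Op 6: conn=90 S1=49 S2=53 S3=49 S4=49 blocked=[]
Op 7: conn=71 S1=30 S2=53 S3=49 S4=49 blocked=[]
Op 8: conn=58 S1=17 S2=53 S3=49 S4=49 blocked=[]

Answer: 58 17 53 49 49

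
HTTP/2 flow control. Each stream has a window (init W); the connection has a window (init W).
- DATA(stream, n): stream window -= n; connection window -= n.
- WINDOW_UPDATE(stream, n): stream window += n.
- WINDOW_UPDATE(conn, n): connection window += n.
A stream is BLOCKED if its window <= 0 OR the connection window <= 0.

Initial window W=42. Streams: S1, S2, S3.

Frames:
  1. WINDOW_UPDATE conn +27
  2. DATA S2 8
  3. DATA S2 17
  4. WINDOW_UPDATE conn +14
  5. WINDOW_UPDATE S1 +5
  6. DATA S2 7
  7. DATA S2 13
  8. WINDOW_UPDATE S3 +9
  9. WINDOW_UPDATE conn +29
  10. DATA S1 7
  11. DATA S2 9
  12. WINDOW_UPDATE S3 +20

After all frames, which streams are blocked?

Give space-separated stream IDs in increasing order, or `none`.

Answer: S2

Derivation:
Op 1: conn=69 S1=42 S2=42 S3=42 blocked=[]
Op 2: conn=61 S1=42 S2=34 S3=42 blocked=[]
Op 3: conn=44 S1=42 S2=17 S3=42 blocked=[]
Op 4: conn=58 S1=42 S2=17 S3=42 blocked=[]
Op 5: conn=58 S1=47 S2=17 S3=42 blocked=[]
Op 6: conn=51 S1=47 S2=10 S3=42 blocked=[]
Op 7: conn=38 S1=47 S2=-3 S3=42 blocked=[2]
Op 8: conn=38 S1=47 S2=-3 S3=51 blocked=[2]
Op 9: conn=67 S1=47 S2=-3 S3=51 blocked=[2]
Op 10: conn=60 S1=40 S2=-3 S3=51 blocked=[2]
Op 11: conn=51 S1=40 S2=-12 S3=51 blocked=[2]
Op 12: conn=51 S1=40 S2=-12 S3=71 blocked=[2]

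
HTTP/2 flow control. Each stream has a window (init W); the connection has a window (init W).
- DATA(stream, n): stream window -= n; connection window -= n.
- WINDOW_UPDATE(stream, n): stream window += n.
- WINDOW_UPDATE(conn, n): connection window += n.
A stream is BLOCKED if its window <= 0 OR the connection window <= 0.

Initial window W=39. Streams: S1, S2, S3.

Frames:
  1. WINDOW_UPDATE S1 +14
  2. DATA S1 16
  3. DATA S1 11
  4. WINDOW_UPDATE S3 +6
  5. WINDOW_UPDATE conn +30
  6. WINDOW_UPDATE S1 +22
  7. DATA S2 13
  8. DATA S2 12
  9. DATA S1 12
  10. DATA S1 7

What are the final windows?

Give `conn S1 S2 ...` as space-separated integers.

Answer: -2 29 14 45

Derivation:
Op 1: conn=39 S1=53 S2=39 S3=39 blocked=[]
Op 2: conn=23 S1=37 S2=39 S3=39 blocked=[]
Op 3: conn=12 S1=26 S2=39 S3=39 blocked=[]
Op 4: conn=12 S1=26 S2=39 S3=45 blocked=[]
Op 5: conn=42 S1=26 S2=39 S3=45 blocked=[]
Op 6: conn=42 S1=48 S2=39 S3=45 blocked=[]
Op 7: conn=29 S1=48 S2=26 S3=45 blocked=[]
Op 8: conn=17 S1=48 S2=14 S3=45 blocked=[]
Op 9: conn=5 S1=36 S2=14 S3=45 blocked=[]
Op 10: conn=-2 S1=29 S2=14 S3=45 blocked=[1, 2, 3]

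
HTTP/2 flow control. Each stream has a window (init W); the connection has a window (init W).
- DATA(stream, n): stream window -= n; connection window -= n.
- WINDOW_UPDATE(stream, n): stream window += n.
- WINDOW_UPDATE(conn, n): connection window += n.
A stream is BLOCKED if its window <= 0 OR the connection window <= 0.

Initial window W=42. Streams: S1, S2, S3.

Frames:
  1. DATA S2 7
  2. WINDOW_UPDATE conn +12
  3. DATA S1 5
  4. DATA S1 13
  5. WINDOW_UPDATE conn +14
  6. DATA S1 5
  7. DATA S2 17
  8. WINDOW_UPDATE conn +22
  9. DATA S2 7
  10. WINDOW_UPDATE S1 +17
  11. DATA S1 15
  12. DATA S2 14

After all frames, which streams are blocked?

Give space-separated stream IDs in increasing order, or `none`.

Op 1: conn=35 S1=42 S2=35 S3=42 blocked=[]
Op 2: conn=47 S1=42 S2=35 S3=42 blocked=[]
Op 3: conn=42 S1=37 S2=35 S3=42 blocked=[]
Op 4: conn=29 S1=24 S2=35 S3=42 blocked=[]
Op 5: conn=43 S1=24 S2=35 S3=42 blocked=[]
Op 6: conn=38 S1=19 S2=35 S3=42 blocked=[]
Op 7: conn=21 S1=19 S2=18 S3=42 blocked=[]
Op 8: conn=43 S1=19 S2=18 S3=42 blocked=[]
Op 9: conn=36 S1=19 S2=11 S3=42 blocked=[]
Op 10: conn=36 S1=36 S2=11 S3=42 blocked=[]
Op 11: conn=21 S1=21 S2=11 S3=42 blocked=[]
Op 12: conn=7 S1=21 S2=-3 S3=42 blocked=[2]

Answer: S2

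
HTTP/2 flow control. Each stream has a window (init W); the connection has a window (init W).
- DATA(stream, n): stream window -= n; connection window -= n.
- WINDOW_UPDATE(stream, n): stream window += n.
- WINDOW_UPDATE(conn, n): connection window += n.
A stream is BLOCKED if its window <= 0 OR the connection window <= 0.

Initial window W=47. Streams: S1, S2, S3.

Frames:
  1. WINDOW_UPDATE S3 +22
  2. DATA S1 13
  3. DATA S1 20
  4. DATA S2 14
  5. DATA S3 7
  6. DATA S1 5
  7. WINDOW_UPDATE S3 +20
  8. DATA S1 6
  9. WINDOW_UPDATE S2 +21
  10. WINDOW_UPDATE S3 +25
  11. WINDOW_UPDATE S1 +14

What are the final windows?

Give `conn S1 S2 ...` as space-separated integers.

Op 1: conn=47 S1=47 S2=47 S3=69 blocked=[]
Op 2: conn=34 S1=34 S2=47 S3=69 blocked=[]
Op 3: conn=14 S1=14 S2=47 S3=69 blocked=[]
Op 4: conn=0 S1=14 S2=33 S3=69 blocked=[1, 2, 3]
Op 5: conn=-7 S1=14 S2=33 S3=62 blocked=[1, 2, 3]
Op 6: conn=-12 S1=9 S2=33 S3=62 blocked=[1, 2, 3]
Op 7: conn=-12 S1=9 S2=33 S3=82 blocked=[1, 2, 3]
Op 8: conn=-18 S1=3 S2=33 S3=82 blocked=[1, 2, 3]
Op 9: conn=-18 S1=3 S2=54 S3=82 blocked=[1, 2, 3]
Op 10: conn=-18 S1=3 S2=54 S3=107 blocked=[1, 2, 3]
Op 11: conn=-18 S1=17 S2=54 S3=107 blocked=[1, 2, 3]

Answer: -18 17 54 107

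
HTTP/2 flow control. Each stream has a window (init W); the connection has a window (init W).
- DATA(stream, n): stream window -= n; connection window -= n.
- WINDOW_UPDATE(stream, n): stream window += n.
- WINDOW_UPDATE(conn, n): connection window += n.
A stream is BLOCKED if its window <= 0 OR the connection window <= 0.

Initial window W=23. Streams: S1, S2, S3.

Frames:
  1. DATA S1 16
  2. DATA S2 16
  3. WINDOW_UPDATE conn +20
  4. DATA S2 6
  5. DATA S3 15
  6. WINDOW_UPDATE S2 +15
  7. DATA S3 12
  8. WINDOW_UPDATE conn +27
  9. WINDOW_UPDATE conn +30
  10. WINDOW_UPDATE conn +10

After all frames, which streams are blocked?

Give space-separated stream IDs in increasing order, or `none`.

Answer: S3

Derivation:
Op 1: conn=7 S1=7 S2=23 S3=23 blocked=[]
Op 2: conn=-9 S1=7 S2=7 S3=23 blocked=[1, 2, 3]
Op 3: conn=11 S1=7 S2=7 S3=23 blocked=[]
Op 4: conn=5 S1=7 S2=1 S3=23 blocked=[]
Op 5: conn=-10 S1=7 S2=1 S3=8 blocked=[1, 2, 3]
Op 6: conn=-10 S1=7 S2=16 S3=8 blocked=[1, 2, 3]
Op 7: conn=-22 S1=7 S2=16 S3=-4 blocked=[1, 2, 3]
Op 8: conn=5 S1=7 S2=16 S3=-4 blocked=[3]
Op 9: conn=35 S1=7 S2=16 S3=-4 blocked=[3]
Op 10: conn=45 S1=7 S2=16 S3=-4 blocked=[3]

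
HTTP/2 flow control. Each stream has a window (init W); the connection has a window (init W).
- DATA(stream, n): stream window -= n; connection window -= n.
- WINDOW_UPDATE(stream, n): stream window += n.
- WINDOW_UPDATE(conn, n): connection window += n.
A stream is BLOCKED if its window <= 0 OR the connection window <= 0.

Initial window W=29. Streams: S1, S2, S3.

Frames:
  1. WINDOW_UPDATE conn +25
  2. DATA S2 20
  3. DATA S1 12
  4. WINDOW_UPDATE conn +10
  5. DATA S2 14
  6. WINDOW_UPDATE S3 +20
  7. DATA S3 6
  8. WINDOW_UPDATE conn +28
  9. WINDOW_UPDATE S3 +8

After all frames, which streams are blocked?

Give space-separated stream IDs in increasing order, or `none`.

Op 1: conn=54 S1=29 S2=29 S3=29 blocked=[]
Op 2: conn=34 S1=29 S2=9 S3=29 blocked=[]
Op 3: conn=22 S1=17 S2=9 S3=29 blocked=[]
Op 4: conn=32 S1=17 S2=9 S3=29 blocked=[]
Op 5: conn=18 S1=17 S2=-5 S3=29 blocked=[2]
Op 6: conn=18 S1=17 S2=-5 S3=49 blocked=[2]
Op 7: conn=12 S1=17 S2=-5 S3=43 blocked=[2]
Op 8: conn=40 S1=17 S2=-5 S3=43 blocked=[2]
Op 9: conn=40 S1=17 S2=-5 S3=51 blocked=[2]

Answer: S2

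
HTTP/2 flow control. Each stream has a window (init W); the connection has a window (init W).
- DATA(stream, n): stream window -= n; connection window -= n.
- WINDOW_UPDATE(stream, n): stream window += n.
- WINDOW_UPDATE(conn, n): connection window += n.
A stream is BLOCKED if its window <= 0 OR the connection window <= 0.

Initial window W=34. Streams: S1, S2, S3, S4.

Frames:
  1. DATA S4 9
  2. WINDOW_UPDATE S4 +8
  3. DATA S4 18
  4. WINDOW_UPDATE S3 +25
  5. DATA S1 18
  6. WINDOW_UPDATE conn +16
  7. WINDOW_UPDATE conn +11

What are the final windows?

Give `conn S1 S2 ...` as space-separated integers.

Answer: 16 16 34 59 15

Derivation:
Op 1: conn=25 S1=34 S2=34 S3=34 S4=25 blocked=[]
Op 2: conn=25 S1=34 S2=34 S3=34 S4=33 blocked=[]
Op 3: conn=7 S1=34 S2=34 S3=34 S4=15 blocked=[]
Op 4: conn=7 S1=34 S2=34 S3=59 S4=15 blocked=[]
Op 5: conn=-11 S1=16 S2=34 S3=59 S4=15 blocked=[1, 2, 3, 4]
Op 6: conn=5 S1=16 S2=34 S3=59 S4=15 blocked=[]
Op 7: conn=16 S1=16 S2=34 S3=59 S4=15 blocked=[]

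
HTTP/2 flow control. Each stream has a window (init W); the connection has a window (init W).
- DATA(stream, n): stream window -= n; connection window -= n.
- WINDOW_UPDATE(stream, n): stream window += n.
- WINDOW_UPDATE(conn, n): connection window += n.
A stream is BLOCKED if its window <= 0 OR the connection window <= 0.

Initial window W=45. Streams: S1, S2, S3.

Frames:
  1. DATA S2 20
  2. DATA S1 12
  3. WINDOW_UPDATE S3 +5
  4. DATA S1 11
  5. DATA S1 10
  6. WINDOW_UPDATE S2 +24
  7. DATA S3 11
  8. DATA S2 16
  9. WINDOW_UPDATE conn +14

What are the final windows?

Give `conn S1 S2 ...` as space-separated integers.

Op 1: conn=25 S1=45 S2=25 S3=45 blocked=[]
Op 2: conn=13 S1=33 S2=25 S3=45 blocked=[]
Op 3: conn=13 S1=33 S2=25 S3=50 blocked=[]
Op 4: conn=2 S1=22 S2=25 S3=50 blocked=[]
Op 5: conn=-8 S1=12 S2=25 S3=50 blocked=[1, 2, 3]
Op 6: conn=-8 S1=12 S2=49 S3=50 blocked=[1, 2, 3]
Op 7: conn=-19 S1=12 S2=49 S3=39 blocked=[1, 2, 3]
Op 8: conn=-35 S1=12 S2=33 S3=39 blocked=[1, 2, 3]
Op 9: conn=-21 S1=12 S2=33 S3=39 blocked=[1, 2, 3]

Answer: -21 12 33 39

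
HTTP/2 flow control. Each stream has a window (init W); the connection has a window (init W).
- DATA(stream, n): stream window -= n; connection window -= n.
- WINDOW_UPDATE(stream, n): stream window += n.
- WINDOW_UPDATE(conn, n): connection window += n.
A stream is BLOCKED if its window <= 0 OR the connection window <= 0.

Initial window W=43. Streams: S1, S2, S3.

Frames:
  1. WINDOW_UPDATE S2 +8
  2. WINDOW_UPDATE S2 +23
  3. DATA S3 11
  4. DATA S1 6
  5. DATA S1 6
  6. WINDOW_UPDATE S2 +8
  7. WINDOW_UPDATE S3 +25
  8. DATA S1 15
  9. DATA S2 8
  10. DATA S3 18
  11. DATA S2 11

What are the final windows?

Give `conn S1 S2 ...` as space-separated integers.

Op 1: conn=43 S1=43 S2=51 S3=43 blocked=[]
Op 2: conn=43 S1=43 S2=74 S3=43 blocked=[]
Op 3: conn=32 S1=43 S2=74 S3=32 blocked=[]
Op 4: conn=26 S1=37 S2=74 S3=32 blocked=[]
Op 5: conn=20 S1=31 S2=74 S3=32 blocked=[]
Op 6: conn=20 S1=31 S2=82 S3=32 blocked=[]
Op 7: conn=20 S1=31 S2=82 S3=57 blocked=[]
Op 8: conn=5 S1=16 S2=82 S3=57 blocked=[]
Op 9: conn=-3 S1=16 S2=74 S3=57 blocked=[1, 2, 3]
Op 10: conn=-21 S1=16 S2=74 S3=39 blocked=[1, 2, 3]
Op 11: conn=-32 S1=16 S2=63 S3=39 blocked=[1, 2, 3]

Answer: -32 16 63 39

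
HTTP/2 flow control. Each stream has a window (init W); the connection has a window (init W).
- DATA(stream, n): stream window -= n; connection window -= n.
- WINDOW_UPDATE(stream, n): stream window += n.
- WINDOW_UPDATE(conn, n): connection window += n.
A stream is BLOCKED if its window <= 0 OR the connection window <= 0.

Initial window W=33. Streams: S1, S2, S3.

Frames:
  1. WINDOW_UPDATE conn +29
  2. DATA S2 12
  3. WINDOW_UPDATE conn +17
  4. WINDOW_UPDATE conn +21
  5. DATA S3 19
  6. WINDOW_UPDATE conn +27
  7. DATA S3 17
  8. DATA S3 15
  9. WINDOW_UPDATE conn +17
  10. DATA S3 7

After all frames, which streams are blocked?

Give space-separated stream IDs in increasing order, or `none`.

Answer: S3

Derivation:
Op 1: conn=62 S1=33 S2=33 S3=33 blocked=[]
Op 2: conn=50 S1=33 S2=21 S3=33 blocked=[]
Op 3: conn=67 S1=33 S2=21 S3=33 blocked=[]
Op 4: conn=88 S1=33 S2=21 S3=33 blocked=[]
Op 5: conn=69 S1=33 S2=21 S3=14 blocked=[]
Op 6: conn=96 S1=33 S2=21 S3=14 blocked=[]
Op 7: conn=79 S1=33 S2=21 S3=-3 blocked=[3]
Op 8: conn=64 S1=33 S2=21 S3=-18 blocked=[3]
Op 9: conn=81 S1=33 S2=21 S3=-18 blocked=[3]
Op 10: conn=74 S1=33 S2=21 S3=-25 blocked=[3]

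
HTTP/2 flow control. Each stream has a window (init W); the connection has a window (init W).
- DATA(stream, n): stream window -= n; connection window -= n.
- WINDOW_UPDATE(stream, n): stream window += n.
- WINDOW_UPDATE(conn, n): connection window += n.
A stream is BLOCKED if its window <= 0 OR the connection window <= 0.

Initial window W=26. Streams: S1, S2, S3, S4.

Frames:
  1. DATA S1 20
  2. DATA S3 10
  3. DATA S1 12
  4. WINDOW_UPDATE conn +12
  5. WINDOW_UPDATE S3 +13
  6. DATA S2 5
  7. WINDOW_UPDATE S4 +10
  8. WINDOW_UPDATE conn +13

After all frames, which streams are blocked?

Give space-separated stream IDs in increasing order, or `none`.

Op 1: conn=6 S1=6 S2=26 S3=26 S4=26 blocked=[]
Op 2: conn=-4 S1=6 S2=26 S3=16 S4=26 blocked=[1, 2, 3, 4]
Op 3: conn=-16 S1=-6 S2=26 S3=16 S4=26 blocked=[1, 2, 3, 4]
Op 4: conn=-4 S1=-6 S2=26 S3=16 S4=26 blocked=[1, 2, 3, 4]
Op 5: conn=-4 S1=-6 S2=26 S3=29 S4=26 blocked=[1, 2, 3, 4]
Op 6: conn=-9 S1=-6 S2=21 S3=29 S4=26 blocked=[1, 2, 3, 4]
Op 7: conn=-9 S1=-6 S2=21 S3=29 S4=36 blocked=[1, 2, 3, 4]
Op 8: conn=4 S1=-6 S2=21 S3=29 S4=36 blocked=[1]

Answer: S1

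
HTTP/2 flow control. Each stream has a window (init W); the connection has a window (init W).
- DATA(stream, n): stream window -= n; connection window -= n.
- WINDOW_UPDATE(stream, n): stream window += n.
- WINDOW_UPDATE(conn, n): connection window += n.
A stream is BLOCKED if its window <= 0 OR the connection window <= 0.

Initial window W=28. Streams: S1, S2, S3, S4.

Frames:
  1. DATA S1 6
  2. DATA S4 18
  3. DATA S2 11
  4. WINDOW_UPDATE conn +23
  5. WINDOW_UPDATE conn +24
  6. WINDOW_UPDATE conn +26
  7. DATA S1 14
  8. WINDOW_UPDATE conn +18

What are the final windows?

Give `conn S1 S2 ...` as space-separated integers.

Answer: 70 8 17 28 10

Derivation:
Op 1: conn=22 S1=22 S2=28 S3=28 S4=28 blocked=[]
Op 2: conn=4 S1=22 S2=28 S3=28 S4=10 blocked=[]
Op 3: conn=-7 S1=22 S2=17 S3=28 S4=10 blocked=[1, 2, 3, 4]
Op 4: conn=16 S1=22 S2=17 S3=28 S4=10 blocked=[]
Op 5: conn=40 S1=22 S2=17 S3=28 S4=10 blocked=[]
Op 6: conn=66 S1=22 S2=17 S3=28 S4=10 blocked=[]
Op 7: conn=52 S1=8 S2=17 S3=28 S4=10 blocked=[]
Op 8: conn=70 S1=8 S2=17 S3=28 S4=10 blocked=[]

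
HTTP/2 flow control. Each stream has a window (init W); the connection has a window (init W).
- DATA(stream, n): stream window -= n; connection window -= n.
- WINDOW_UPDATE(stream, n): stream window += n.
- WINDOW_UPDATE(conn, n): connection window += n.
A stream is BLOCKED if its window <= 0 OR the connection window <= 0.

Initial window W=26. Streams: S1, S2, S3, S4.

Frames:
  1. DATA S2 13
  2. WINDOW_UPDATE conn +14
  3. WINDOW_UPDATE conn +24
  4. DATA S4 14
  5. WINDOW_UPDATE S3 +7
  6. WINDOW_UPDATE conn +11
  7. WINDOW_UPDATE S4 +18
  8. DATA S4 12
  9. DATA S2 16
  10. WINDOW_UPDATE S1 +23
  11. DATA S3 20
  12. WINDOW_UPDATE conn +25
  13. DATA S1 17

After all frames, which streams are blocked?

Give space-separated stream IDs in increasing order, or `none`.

Op 1: conn=13 S1=26 S2=13 S3=26 S4=26 blocked=[]
Op 2: conn=27 S1=26 S2=13 S3=26 S4=26 blocked=[]
Op 3: conn=51 S1=26 S2=13 S3=26 S4=26 blocked=[]
Op 4: conn=37 S1=26 S2=13 S3=26 S4=12 blocked=[]
Op 5: conn=37 S1=26 S2=13 S3=33 S4=12 blocked=[]
Op 6: conn=48 S1=26 S2=13 S3=33 S4=12 blocked=[]
Op 7: conn=48 S1=26 S2=13 S3=33 S4=30 blocked=[]
Op 8: conn=36 S1=26 S2=13 S3=33 S4=18 blocked=[]
Op 9: conn=20 S1=26 S2=-3 S3=33 S4=18 blocked=[2]
Op 10: conn=20 S1=49 S2=-3 S3=33 S4=18 blocked=[2]
Op 11: conn=0 S1=49 S2=-3 S3=13 S4=18 blocked=[1, 2, 3, 4]
Op 12: conn=25 S1=49 S2=-3 S3=13 S4=18 blocked=[2]
Op 13: conn=8 S1=32 S2=-3 S3=13 S4=18 blocked=[2]

Answer: S2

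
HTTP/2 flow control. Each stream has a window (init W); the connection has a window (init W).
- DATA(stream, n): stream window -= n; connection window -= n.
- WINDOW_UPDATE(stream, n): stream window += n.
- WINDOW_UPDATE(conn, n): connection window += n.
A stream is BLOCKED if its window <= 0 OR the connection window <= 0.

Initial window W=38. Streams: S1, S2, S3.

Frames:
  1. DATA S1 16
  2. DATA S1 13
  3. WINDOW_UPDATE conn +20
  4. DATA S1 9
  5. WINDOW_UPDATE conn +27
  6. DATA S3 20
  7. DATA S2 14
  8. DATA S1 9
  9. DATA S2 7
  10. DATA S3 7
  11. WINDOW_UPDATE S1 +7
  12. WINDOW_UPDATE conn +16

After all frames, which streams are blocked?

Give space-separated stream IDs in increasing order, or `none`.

Answer: S1

Derivation:
Op 1: conn=22 S1=22 S2=38 S3=38 blocked=[]
Op 2: conn=9 S1=9 S2=38 S3=38 blocked=[]
Op 3: conn=29 S1=9 S2=38 S3=38 blocked=[]
Op 4: conn=20 S1=0 S2=38 S3=38 blocked=[1]
Op 5: conn=47 S1=0 S2=38 S3=38 blocked=[1]
Op 6: conn=27 S1=0 S2=38 S3=18 blocked=[1]
Op 7: conn=13 S1=0 S2=24 S3=18 blocked=[1]
Op 8: conn=4 S1=-9 S2=24 S3=18 blocked=[1]
Op 9: conn=-3 S1=-9 S2=17 S3=18 blocked=[1, 2, 3]
Op 10: conn=-10 S1=-9 S2=17 S3=11 blocked=[1, 2, 3]
Op 11: conn=-10 S1=-2 S2=17 S3=11 blocked=[1, 2, 3]
Op 12: conn=6 S1=-2 S2=17 S3=11 blocked=[1]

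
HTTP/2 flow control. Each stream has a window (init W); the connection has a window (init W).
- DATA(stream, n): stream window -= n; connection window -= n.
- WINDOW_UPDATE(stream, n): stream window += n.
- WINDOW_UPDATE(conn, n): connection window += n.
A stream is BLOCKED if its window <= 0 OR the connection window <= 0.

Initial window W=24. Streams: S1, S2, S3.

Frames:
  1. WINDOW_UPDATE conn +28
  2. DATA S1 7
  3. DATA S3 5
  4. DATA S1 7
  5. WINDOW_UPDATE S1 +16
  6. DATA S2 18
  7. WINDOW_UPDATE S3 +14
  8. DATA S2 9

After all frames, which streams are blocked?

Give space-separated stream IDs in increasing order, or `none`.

Op 1: conn=52 S1=24 S2=24 S3=24 blocked=[]
Op 2: conn=45 S1=17 S2=24 S3=24 blocked=[]
Op 3: conn=40 S1=17 S2=24 S3=19 blocked=[]
Op 4: conn=33 S1=10 S2=24 S3=19 blocked=[]
Op 5: conn=33 S1=26 S2=24 S3=19 blocked=[]
Op 6: conn=15 S1=26 S2=6 S3=19 blocked=[]
Op 7: conn=15 S1=26 S2=6 S3=33 blocked=[]
Op 8: conn=6 S1=26 S2=-3 S3=33 blocked=[2]

Answer: S2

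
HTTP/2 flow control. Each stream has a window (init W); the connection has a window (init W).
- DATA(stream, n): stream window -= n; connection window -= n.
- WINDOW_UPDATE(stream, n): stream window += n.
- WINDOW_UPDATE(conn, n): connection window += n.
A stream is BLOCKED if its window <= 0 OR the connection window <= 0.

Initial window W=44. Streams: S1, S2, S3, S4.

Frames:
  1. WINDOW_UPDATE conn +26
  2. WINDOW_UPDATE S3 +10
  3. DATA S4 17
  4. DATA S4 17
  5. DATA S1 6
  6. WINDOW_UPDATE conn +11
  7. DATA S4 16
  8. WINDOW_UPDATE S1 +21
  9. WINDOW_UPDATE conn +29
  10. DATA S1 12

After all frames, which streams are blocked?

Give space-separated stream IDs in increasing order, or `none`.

Answer: S4

Derivation:
Op 1: conn=70 S1=44 S2=44 S3=44 S4=44 blocked=[]
Op 2: conn=70 S1=44 S2=44 S3=54 S4=44 blocked=[]
Op 3: conn=53 S1=44 S2=44 S3=54 S4=27 blocked=[]
Op 4: conn=36 S1=44 S2=44 S3=54 S4=10 blocked=[]
Op 5: conn=30 S1=38 S2=44 S3=54 S4=10 blocked=[]
Op 6: conn=41 S1=38 S2=44 S3=54 S4=10 blocked=[]
Op 7: conn=25 S1=38 S2=44 S3=54 S4=-6 blocked=[4]
Op 8: conn=25 S1=59 S2=44 S3=54 S4=-6 blocked=[4]
Op 9: conn=54 S1=59 S2=44 S3=54 S4=-6 blocked=[4]
Op 10: conn=42 S1=47 S2=44 S3=54 S4=-6 blocked=[4]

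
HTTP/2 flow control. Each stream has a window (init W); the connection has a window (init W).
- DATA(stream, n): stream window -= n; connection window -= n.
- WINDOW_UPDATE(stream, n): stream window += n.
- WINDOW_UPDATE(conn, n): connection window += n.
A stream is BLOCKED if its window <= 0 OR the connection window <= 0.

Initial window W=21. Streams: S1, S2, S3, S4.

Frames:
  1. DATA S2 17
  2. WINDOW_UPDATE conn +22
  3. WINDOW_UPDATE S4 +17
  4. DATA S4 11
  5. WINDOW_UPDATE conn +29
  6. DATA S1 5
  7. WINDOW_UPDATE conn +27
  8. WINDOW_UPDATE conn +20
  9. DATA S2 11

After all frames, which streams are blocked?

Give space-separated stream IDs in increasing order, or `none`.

Op 1: conn=4 S1=21 S2=4 S3=21 S4=21 blocked=[]
Op 2: conn=26 S1=21 S2=4 S3=21 S4=21 blocked=[]
Op 3: conn=26 S1=21 S2=4 S3=21 S4=38 blocked=[]
Op 4: conn=15 S1=21 S2=4 S3=21 S4=27 blocked=[]
Op 5: conn=44 S1=21 S2=4 S3=21 S4=27 blocked=[]
Op 6: conn=39 S1=16 S2=4 S3=21 S4=27 blocked=[]
Op 7: conn=66 S1=16 S2=4 S3=21 S4=27 blocked=[]
Op 8: conn=86 S1=16 S2=4 S3=21 S4=27 blocked=[]
Op 9: conn=75 S1=16 S2=-7 S3=21 S4=27 blocked=[2]

Answer: S2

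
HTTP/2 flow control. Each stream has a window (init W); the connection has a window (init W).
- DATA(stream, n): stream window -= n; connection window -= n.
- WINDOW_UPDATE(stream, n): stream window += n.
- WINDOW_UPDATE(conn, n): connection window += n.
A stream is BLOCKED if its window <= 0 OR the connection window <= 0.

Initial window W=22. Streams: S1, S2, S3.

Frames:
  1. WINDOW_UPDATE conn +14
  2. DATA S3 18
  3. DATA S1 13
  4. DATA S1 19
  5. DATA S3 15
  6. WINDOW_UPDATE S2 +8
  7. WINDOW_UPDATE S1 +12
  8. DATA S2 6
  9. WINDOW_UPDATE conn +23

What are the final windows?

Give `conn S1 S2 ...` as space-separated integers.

Answer: -12 2 24 -11

Derivation:
Op 1: conn=36 S1=22 S2=22 S3=22 blocked=[]
Op 2: conn=18 S1=22 S2=22 S3=4 blocked=[]
Op 3: conn=5 S1=9 S2=22 S3=4 blocked=[]
Op 4: conn=-14 S1=-10 S2=22 S3=4 blocked=[1, 2, 3]
Op 5: conn=-29 S1=-10 S2=22 S3=-11 blocked=[1, 2, 3]
Op 6: conn=-29 S1=-10 S2=30 S3=-11 blocked=[1, 2, 3]
Op 7: conn=-29 S1=2 S2=30 S3=-11 blocked=[1, 2, 3]
Op 8: conn=-35 S1=2 S2=24 S3=-11 blocked=[1, 2, 3]
Op 9: conn=-12 S1=2 S2=24 S3=-11 blocked=[1, 2, 3]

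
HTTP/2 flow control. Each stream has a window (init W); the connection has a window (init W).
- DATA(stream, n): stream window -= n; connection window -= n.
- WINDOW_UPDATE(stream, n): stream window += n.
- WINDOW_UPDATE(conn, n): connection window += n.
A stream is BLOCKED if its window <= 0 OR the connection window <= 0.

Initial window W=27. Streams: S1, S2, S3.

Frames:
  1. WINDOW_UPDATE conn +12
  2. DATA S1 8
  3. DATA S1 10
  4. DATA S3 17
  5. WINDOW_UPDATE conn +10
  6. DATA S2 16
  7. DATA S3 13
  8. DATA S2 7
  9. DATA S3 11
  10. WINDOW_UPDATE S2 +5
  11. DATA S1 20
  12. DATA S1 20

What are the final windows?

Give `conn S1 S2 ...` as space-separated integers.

Answer: -73 -31 9 -14

Derivation:
Op 1: conn=39 S1=27 S2=27 S3=27 blocked=[]
Op 2: conn=31 S1=19 S2=27 S3=27 blocked=[]
Op 3: conn=21 S1=9 S2=27 S3=27 blocked=[]
Op 4: conn=4 S1=9 S2=27 S3=10 blocked=[]
Op 5: conn=14 S1=9 S2=27 S3=10 blocked=[]
Op 6: conn=-2 S1=9 S2=11 S3=10 blocked=[1, 2, 3]
Op 7: conn=-15 S1=9 S2=11 S3=-3 blocked=[1, 2, 3]
Op 8: conn=-22 S1=9 S2=4 S3=-3 blocked=[1, 2, 3]
Op 9: conn=-33 S1=9 S2=4 S3=-14 blocked=[1, 2, 3]
Op 10: conn=-33 S1=9 S2=9 S3=-14 blocked=[1, 2, 3]
Op 11: conn=-53 S1=-11 S2=9 S3=-14 blocked=[1, 2, 3]
Op 12: conn=-73 S1=-31 S2=9 S3=-14 blocked=[1, 2, 3]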